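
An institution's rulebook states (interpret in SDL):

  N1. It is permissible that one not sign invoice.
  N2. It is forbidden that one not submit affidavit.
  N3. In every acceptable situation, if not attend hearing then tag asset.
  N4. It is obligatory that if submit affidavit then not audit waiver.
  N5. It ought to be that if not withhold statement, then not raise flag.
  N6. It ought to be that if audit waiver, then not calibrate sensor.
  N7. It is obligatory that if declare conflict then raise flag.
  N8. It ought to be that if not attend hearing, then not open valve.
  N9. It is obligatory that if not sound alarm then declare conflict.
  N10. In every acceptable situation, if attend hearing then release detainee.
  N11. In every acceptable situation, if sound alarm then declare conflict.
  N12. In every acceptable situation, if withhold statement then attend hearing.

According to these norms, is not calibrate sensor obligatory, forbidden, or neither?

Premise 6 is O(audit_waiver → ¬calibrate_sensor), but O(audit_waiver) is not derivable from the premises, so it does not yield O(¬calibrate_sensor).
No premise or chain of K-axiom applications forces O(¬calibrate_sensor), and none forces O(calibrate_sensor). So ¬calibrate_sensor is neither obligatory nor forbidden under these norms.

Neither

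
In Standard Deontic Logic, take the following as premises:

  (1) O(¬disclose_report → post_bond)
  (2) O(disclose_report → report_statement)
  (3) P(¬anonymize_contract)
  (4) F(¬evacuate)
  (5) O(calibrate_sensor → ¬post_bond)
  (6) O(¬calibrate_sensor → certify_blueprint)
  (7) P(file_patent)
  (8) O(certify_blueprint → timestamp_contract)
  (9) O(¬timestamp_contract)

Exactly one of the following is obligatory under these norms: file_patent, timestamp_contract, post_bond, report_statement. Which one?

From premise 9 we have O(¬timestamp_contract).
Premise 8 is O(certify_blueprint → timestamp_contract); contrapositively O(¬timestamp_contract → ¬certify_blueprint). Since O(¬timestamp_contract) holds, K gives O(¬certify_blueprint).
Premise 6, O(¬calibrate_sensor → certify_blueprint), contraposes to O(¬certify_blueprint → calibrate_sensor); with O(¬certify_blueprint) we get O(calibrate_sensor).
Applying K to premise 5 (O(calibrate_sensor → ¬post_bond)) and O(calibrate_sensor) yields O(¬post_bond).
Premise 1 is O(¬disclose_report → post_bond); contrapositively O(¬post_bond → disclose_report). Since O(¬post_bond) holds, K gives O(disclose_report).
With premise 2, O(disclose_report → report_statement), the K-axiom yields O(report_statement).
So O(report_statement) holds — report_statement is obligatory. None of the other listed options is made obligatory by any chain of premises.

report_statement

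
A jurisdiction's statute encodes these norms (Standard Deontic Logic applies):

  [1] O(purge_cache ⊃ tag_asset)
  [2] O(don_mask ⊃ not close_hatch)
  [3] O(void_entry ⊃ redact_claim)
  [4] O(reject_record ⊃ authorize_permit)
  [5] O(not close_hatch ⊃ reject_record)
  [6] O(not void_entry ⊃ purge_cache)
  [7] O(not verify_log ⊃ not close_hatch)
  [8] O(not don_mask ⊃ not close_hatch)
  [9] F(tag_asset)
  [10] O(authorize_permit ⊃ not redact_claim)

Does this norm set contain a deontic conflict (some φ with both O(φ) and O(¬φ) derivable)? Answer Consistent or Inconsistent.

Premises 8 and 2 cover both cases: O(not don_mask ⊃ not close_hatch) and O(don_mask ⊃ not close_hatch). Since not don_mask ∨ don_mask is a tautology, O(not close_hatch) follows.
With premise 5, O(not close_hatch ⊃ reject_record), the K-axiom yields O(reject_record).
With premise 4, O(reject_record ⊃ authorize_permit), the K-axiom yields O(authorize_permit).
Premise 10 is O(authorize_permit ⊃ not redact_claim); since O(authorize_permit), deontic closure gives O(not redact_claim).
Premise 3, O(void_entry ⊃ redact_claim), contraposes to O(not redact_claim ⊃ not void_entry); with O(not redact_claim) we get O(not void_entry).
Applying K to premise 6 (O(not void_entry ⊃ purge_cache)) and O(not void_entry) yields O(purge_cache).
Applying K to premise 1 (O(purge_cache ⊃ tag_asset)) and O(purge_cache) yields O(tag_asset).
Yet premise 9 is F(tag_asset), i.e. O(not tag_asset).
We now have both O(tag_asset) and O(not tag_asset) — tag_asset is simultaneously obligatory and forbidden, violating the D-axiom.

Inconsistent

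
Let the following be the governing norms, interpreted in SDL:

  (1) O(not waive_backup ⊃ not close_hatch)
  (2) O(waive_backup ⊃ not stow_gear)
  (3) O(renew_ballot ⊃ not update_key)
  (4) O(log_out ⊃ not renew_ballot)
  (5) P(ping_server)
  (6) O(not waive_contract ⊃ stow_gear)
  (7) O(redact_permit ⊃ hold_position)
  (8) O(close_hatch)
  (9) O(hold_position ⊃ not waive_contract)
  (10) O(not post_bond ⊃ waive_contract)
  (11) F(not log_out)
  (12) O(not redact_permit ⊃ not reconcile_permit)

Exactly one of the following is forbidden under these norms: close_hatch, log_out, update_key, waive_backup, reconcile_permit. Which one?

reconcile_permit

Premise 8 gives O(close_hatch).
Premise 1, O(not waive_backup ⊃ not close_hatch), contraposes to O(close_hatch ⊃ waive_backup); with O(close_hatch) we get O(waive_backup).
Premise 2 is O(waive_backup ⊃ not stow_gear); since O(waive_backup), deontic closure gives O(not stow_gear).
The contrapositive of premise 6 (O(not waive_contract ⊃ stow_gear)) is O(not stow_gear ⊃ waive_contract), and O(not stow_gear) is already established, so O(waive_contract).
The contrapositive of premise 9 (O(hold_position ⊃ not waive_contract)) is O(waive_contract ⊃ not hold_position), and O(waive_contract) is already established, so O(not hold_position).
Premise 7 is O(redact_permit ⊃ hold_position); contrapositively O(not hold_position ⊃ not redact_permit). Since O(not hold_position) holds, K gives O(not redact_permit).
Premise 12 is O(not redact_permit ⊃ not reconcile_permit); since O(not redact_permit), deontic closure gives O(not reconcile_permit).
So O(not reconcile_permit) holds, i.e. reconcile_permit is forbidden. None of the other listed options is forbidden under the premises.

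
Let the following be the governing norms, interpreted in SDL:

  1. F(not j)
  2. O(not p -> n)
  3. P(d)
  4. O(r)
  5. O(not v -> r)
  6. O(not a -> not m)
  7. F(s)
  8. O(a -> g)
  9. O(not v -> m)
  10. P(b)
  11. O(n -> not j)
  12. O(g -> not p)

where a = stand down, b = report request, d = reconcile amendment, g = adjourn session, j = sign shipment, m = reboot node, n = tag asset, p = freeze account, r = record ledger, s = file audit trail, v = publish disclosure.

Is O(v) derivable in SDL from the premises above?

F(not j) at premise 1 means O(j).
Premise 11, O(n -> not j), contraposes to O(j -> not n); with O(j) we get O(not n).
Premise 2, O(not p -> n), contraposes to O(not n -> p); with O(not n) we get O(p).
Premise 12 is O(g -> not p); contrapositively O(p -> not g). Since O(p) holds, K gives O(not g).
Premise 8 is O(a -> g); contrapositively O(not g -> not a). Since O(not g) holds, K gives O(not a).
Applying K to premise 6 (O(not a -> not m)) and O(not a) yields O(not m).
Premise 9 is O(not v -> m); contrapositively O(not m -> v). Since O(not m) holds, K gives O(v).
Premises 3, 4, 5, 7, 10 do not contribute to this derivation.
So O(v) follows.

Yes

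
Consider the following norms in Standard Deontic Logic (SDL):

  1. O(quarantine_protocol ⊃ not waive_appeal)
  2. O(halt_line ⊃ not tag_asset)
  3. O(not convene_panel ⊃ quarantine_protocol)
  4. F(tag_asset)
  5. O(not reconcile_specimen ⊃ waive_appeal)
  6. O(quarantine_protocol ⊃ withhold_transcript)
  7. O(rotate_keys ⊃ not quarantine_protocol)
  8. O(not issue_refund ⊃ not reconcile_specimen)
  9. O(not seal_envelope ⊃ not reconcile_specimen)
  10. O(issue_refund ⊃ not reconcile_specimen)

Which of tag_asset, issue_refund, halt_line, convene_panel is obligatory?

convene_panel

Premises 10 and 8 cover both cases: O(issue_refund ⊃ not reconcile_specimen) and O(not issue_refund ⊃ not reconcile_specimen). Since issue_refund ∨ not issue_refund is a tautology, O(not reconcile_specimen) follows.
Premise 5 is O(not reconcile_specimen ⊃ waive_appeal); since O(not reconcile_specimen), deontic closure gives O(waive_appeal).
Premise 1 is O(quarantine_protocol ⊃ not waive_appeal); contrapositively O(waive_appeal ⊃ not quarantine_protocol). Since O(waive_appeal) holds, K gives O(not quarantine_protocol).
The contrapositive of premise 3 (O(not convene_panel ⊃ quarantine_protocol)) is O(not quarantine_protocol ⊃ convene_panel), and O(not quarantine_protocol) is already established, so O(convene_panel).
So O(convene_panel) holds — convene_panel is obligatory. None of the other listed options is made obligatory by any chain of premises.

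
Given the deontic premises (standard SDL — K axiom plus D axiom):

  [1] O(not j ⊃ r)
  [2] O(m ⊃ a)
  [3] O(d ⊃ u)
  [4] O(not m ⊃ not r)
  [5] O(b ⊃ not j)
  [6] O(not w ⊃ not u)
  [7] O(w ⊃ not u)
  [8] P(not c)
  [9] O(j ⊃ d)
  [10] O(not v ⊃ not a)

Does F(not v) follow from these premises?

By case analysis on w: premise 7 gives O(w ⊃ not u) and premise 6 gives O(not w ⊃ not u), so O(not u) either way.
Premise 3, O(d ⊃ u), contraposes to O(not u ⊃ not d); with O(not u) we get O(not d).
The contrapositive of premise 9 (O(j ⊃ d)) is O(not d ⊃ not j), and O(not d) is already established, so O(not j).
From O(not j) and premise 1, O(not j ⊃ r), we obtain O(r).
Premise 4 is O(not m ⊃ not r); contrapositively O(r ⊃ m). Since O(r) holds, K gives O(m).
Premise 2 is O(m ⊃ a); since O(m), deontic closure gives O(a).
Premise 10 is O(not v ⊃ not a); contrapositively O(a ⊃ v). Since O(a) holds, K gives O(v).
Premises 5, 8 do not contribute to this derivation.
So O(v) holds, i.e. F(not v). The claim follows.

Yes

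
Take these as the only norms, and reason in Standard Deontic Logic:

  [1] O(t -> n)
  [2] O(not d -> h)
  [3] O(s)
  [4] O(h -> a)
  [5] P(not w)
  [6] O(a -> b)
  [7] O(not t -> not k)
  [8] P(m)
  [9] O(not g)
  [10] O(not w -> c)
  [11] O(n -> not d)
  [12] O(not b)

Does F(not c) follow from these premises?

No

Premise 10 is O(not w -> c), but O(not w) is not derivable from the premises (the permission P(not w) asserts only not O(w), not O(not w)), so it does not yield O(c).
No other premise forces O(c). An ideal world satisfying every premise can still have not c true, so F(not c) is not derivable.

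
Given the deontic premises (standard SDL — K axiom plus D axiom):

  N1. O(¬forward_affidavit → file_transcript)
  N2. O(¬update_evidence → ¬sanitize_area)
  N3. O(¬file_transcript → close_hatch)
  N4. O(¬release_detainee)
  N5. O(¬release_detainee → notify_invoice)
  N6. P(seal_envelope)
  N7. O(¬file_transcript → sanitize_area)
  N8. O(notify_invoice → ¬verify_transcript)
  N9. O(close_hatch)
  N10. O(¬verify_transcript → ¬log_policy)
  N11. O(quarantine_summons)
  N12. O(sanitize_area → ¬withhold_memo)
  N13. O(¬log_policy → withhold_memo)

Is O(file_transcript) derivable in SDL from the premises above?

Yes

Premise 4 states O(¬release_detainee) outright.
With premise 5, O(¬release_detainee → notify_invoice), the K-axiom yields O(notify_invoice).
From O(notify_invoice) and premise 8, O(notify_invoice → ¬verify_transcript), we obtain O(¬verify_transcript).
Applying K to premise 10 (O(¬verify_transcript → ¬log_policy)) and O(¬verify_transcript) yields O(¬log_policy).
With premise 13, O(¬log_policy → withhold_memo), the K-axiom yields O(withhold_memo).
The contrapositive of premise 12 (O(sanitize_area → ¬withhold_memo)) is O(withhold_memo → ¬sanitize_area), and O(withhold_memo) is already established, so O(¬sanitize_area).
Premise 7 is O(¬file_transcript → sanitize_area); contrapositively O(¬sanitize_area → file_transcript). Since O(¬sanitize_area) holds, K gives O(file_transcript).
Premises 1, 2, 3, 6, 9, 11 do not contribute to this derivation.
So O(file_transcript) follows.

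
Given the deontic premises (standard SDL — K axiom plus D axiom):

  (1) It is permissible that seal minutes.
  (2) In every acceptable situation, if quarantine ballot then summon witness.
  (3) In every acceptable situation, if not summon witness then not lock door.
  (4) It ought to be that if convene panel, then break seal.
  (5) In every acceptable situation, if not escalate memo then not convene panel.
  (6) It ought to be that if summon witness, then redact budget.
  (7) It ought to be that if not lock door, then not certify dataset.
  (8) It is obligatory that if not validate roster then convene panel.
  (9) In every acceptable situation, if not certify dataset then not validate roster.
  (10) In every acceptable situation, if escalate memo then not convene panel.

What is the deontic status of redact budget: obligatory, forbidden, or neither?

Obligatory

By case analysis on ¬escalate_memo: premise 5 gives O(¬escalate_memo → ¬convene_panel) and premise 10 gives O(escalate_memo → ¬convene_panel), so O(¬convene_panel) either way.
The contrapositive of premise 8 (O(¬validate_roster → convene_panel)) is O(¬convene_panel → validate_roster), and O(¬convene_panel) is already established, so O(validate_roster).
The contrapositive of premise 9 (O(¬certify_dataset → ¬validate_roster)) is O(validate_roster → certify_dataset), and O(validate_roster) is already established, so O(certify_dataset).
Premise 7, O(¬lock_door → ¬certify_dataset), contraposes to O(certify_dataset → lock_door); with O(certify_dataset) we get O(lock_door).
Premise 3 is O(¬summon_witness → ¬lock_door); contrapositively O(lock_door → summon_witness). Since O(lock_door) holds, K gives O(summon_witness).
From O(summon_witness) and premise 6, O(summon_witness → redact_budget), we obtain O(redact_budget).
Premises 1, 2, 4 do not contribute to this derivation.
Hence redact_budget is obligatory.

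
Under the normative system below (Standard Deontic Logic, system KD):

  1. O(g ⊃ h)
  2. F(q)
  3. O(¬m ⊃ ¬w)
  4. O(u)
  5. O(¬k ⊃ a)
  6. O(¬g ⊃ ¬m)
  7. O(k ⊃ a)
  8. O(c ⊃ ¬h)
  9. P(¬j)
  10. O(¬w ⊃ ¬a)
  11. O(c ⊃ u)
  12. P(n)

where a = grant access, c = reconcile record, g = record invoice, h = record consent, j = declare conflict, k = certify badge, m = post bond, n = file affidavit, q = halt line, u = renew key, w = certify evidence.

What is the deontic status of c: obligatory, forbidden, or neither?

Premises 7 and 5 cover both cases: O(k ⊃ a) and O(¬k ⊃ a). Since k ∨ ¬k is a tautology, O(a) follows.
Premise 10 is O(¬w ⊃ ¬a); contrapositively O(a ⊃ w). Since O(a) holds, K gives O(w).
Premise 3, O(¬m ⊃ ¬w), contraposes to O(w ⊃ m); with O(w) we get O(m).
The contrapositive of premise 6 (O(¬g ⊃ ¬m)) is O(m ⊃ g), and O(m) is already established, so O(g).
With premise 1, O(g ⊃ h), the K-axiom yields O(h).
The contrapositive of premise 8 (O(c ⊃ ¬h)) is O(h ⊃ ¬c), and O(h) is already established, so O(¬c).
Premises 2, 4, 9, 11, 12 do not contribute to this derivation.
Thus O(¬c), which is F(c): c is forbidden.

Forbidden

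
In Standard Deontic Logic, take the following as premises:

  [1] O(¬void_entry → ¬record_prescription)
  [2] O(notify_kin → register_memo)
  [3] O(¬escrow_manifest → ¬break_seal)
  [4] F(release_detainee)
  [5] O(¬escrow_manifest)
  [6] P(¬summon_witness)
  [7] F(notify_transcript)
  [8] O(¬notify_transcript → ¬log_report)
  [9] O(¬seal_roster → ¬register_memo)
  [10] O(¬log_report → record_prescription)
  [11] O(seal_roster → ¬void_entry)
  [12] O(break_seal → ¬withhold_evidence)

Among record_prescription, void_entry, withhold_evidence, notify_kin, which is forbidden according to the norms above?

notify_kin

Premise 7 is F(notify_transcript), i.e. O(¬notify_transcript).
With premise 8, O(¬notify_transcript → ¬log_report), the K-axiom yields O(¬log_report).
With premise 10, O(¬log_report → record_prescription), the K-axiom yields O(record_prescription).
Premise 1 is O(¬void_entry → ¬record_prescription); contrapositively O(record_prescription → void_entry). Since O(record_prescription) holds, K gives O(void_entry).
Premise 11 is O(seal_roster → ¬void_entry); contrapositively O(void_entry → ¬seal_roster). Since O(void_entry) holds, K gives O(¬seal_roster).
Premise 9 is O(¬seal_roster → ¬register_memo); since O(¬seal_roster), deontic closure gives O(¬register_memo).
The contrapositive of premise 2 (O(notify_kin → register_memo)) is O(¬register_memo → ¬notify_kin), and O(¬register_memo) is already established, so O(¬notify_kin).
So O(¬notify_kin) holds, i.e. notify_kin is forbidden. None of the other listed options is forbidden under the premises.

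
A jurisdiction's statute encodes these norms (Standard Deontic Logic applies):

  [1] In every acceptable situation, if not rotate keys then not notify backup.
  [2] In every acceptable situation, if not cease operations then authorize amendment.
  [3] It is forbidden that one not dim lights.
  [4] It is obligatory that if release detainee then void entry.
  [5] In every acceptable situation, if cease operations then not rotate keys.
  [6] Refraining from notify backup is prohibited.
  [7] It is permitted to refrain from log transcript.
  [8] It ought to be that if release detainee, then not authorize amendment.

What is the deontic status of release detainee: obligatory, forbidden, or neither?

Premise 6, F(¬notify_backup), is equivalent to O(notify_backup).
Premise 1 is O(¬rotate_keys → ¬notify_backup); contrapositively O(notify_backup → rotate_keys). Since O(notify_backup) holds, K gives O(rotate_keys).
Premise 5, O(cease_operations → ¬rotate_keys), contraposes to O(rotate_keys → ¬cease_operations); with O(rotate_keys) we get O(¬cease_operations).
Premise 2 is O(¬cease_operations → authorize_amendment); since O(¬cease_operations), deontic closure gives O(authorize_amendment).
Premise 8 is O(release_detainee → ¬authorize_amendment); contrapositively O(authorize_amendment → ¬release_detainee). Since O(authorize_amendment) holds, K gives O(¬release_detainee).
Premises 3, 4, 7 do not contribute to this derivation.
Thus O(¬release_detainee), which is F(release_detainee): release_detainee is forbidden.

Forbidden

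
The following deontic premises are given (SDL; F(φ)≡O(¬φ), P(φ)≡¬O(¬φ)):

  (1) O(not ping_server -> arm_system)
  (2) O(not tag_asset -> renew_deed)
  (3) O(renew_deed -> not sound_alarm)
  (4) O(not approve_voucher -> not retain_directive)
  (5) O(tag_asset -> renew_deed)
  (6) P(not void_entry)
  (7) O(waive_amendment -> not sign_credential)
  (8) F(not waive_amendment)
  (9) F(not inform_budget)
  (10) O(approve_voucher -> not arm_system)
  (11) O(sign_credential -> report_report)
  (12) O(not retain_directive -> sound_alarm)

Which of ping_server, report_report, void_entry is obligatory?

ping_server

Premises 5 and 2 are O(tag_asset -> renew_deed) and O(not tag_asset -> renew_deed); every ideal world satisfies tag_asset or not tag_asset, so in either case renew_deed holds — hence O(renew_deed).
Premise 3 is O(renew_deed -> not sound_alarm); since O(renew_deed), deontic closure gives O(not sound_alarm).
Premise 12, O(not retain_directive -> sound_alarm), contraposes to O(not sound_alarm -> retain_directive); with O(not sound_alarm) we get O(retain_directive).
Premise 4 is O(not approve_voucher -> not retain_directive); contrapositively O(retain_directive -> approve_voucher). Since O(retain_directive) holds, K gives O(approve_voucher).
Premise 10 is O(approve_voucher -> not arm_system); since O(approve_voucher), deontic closure gives O(not arm_system).
Premise 1, O(not ping_server -> arm_system), contraposes to O(not arm_system -> ping_server); with O(not arm_system) we get O(ping_server).
So O(ping_server) holds — ping_server is obligatory. None of the other listed options is made obligatory by any chain of premises.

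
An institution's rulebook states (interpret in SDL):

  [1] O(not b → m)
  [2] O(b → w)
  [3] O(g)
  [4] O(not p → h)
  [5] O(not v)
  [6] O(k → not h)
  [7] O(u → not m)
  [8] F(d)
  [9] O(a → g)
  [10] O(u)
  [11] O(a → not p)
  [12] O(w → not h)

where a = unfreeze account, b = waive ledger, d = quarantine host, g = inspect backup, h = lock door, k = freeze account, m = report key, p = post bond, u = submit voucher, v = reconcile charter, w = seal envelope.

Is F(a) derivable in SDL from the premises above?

Premise 10 states O(u) outright.
With premise 7, O(u → not m), the K-axiom yields O(not m).
Premise 1 is O(not b → m); contrapositively O(not m → b). Since O(not m) holds, K gives O(b).
Premise 2 is O(b → w); since O(b), deontic closure gives O(w).
From O(w) and premise 12, O(w → not h), we obtain O(not h).
The contrapositive of premise 4 (O(not p → h)) is O(not h → p), and O(not h) is already established, so O(p).
Premise 11 is O(a → not p); contrapositively O(p → not a). Since O(p) holds, K gives O(not a).
Premises 3, 5, 6, 8, 9 do not contribute to this derivation.
So O(not a) holds, i.e. F(a). The claim follows.

Yes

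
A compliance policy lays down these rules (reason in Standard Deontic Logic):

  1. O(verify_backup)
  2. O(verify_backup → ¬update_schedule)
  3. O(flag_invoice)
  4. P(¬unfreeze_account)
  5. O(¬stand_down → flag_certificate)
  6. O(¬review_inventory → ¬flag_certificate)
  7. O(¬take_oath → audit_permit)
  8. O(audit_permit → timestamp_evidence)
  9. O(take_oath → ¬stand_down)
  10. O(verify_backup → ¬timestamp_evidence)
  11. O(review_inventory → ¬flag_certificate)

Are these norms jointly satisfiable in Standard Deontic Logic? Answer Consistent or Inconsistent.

Inconsistent

Premises 11 and 6 are O(review_inventory → ¬flag_certificate) and O(¬review_inventory → ¬flag_certificate); every ideal world satisfies review_inventory or ¬review_inventory, so in either case ¬flag_certificate holds — hence O(¬flag_certificate).
Premise 5, O(¬stand_down → flag_certificate), contraposes to O(¬flag_certificate → stand_down); with O(¬flag_certificate) we get O(stand_down).
Premise 9, O(take_oath → ¬stand_down), contraposes to O(stand_down → ¬take_oath); with O(stand_down) we get O(¬take_oath).
From O(¬take_oath) and premise 7, O(¬take_oath → audit_permit), we obtain O(audit_permit).
Applying K to premise 8 (O(audit_permit → timestamp_evidence)) and O(audit_permit) yields O(timestamp_evidence).
Premise 10, O(verify_backup → ¬timestamp_evidence), contraposes to O(timestamp_evidence → ¬verify_backup); with O(timestamp_evidence) we get O(¬verify_backup).
Yet premise 1 states O(verify_backup).
We now have both O(¬verify_backup) and O(verify_backup) — verify_backup is simultaneously obligatory and forbidden, violating the D-axiom.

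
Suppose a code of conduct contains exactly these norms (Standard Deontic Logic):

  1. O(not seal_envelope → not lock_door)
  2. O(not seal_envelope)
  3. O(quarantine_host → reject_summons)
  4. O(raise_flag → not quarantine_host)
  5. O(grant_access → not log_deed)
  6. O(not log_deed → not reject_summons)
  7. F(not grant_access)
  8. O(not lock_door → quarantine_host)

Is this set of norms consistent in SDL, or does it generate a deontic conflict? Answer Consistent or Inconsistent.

Inconsistent

F(not grant_access) at premise 7 means O(grant_access).
From O(grant_access) and premise 5, O(grant_access → not log_deed), we obtain O(not log_deed).
Premise 6 is O(not log_deed → not reject_summons); since O(not log_deed), deontic closure gives O(not reject_summons).
Premise 3 is O(quarantine_host → reject_summons); contrapositively O(not reject_summons → not quarantine_host). Since O(not reject_summons) holds, K gives O(not quarantine_host).
Premise 8 is O(not lock_door → quarantine_host); contrapositively O(not quarantine_host → lock_door). Since O(not quarantine_host) holds, K gives O(lock_door).
Premise 1 is O(not seal_envelope → not lock_door); contrapositively O(lock_door → seal_envelope). Since O(lock_door) holds, K gives O(seal_envelope).
However, premise 2 gives O(not seal_envelope).
We now have both O(seal_envelope) and O(not seal_envelope) — seal_envelope is simultaneously obligatory and forbidden, violating the D-axiom.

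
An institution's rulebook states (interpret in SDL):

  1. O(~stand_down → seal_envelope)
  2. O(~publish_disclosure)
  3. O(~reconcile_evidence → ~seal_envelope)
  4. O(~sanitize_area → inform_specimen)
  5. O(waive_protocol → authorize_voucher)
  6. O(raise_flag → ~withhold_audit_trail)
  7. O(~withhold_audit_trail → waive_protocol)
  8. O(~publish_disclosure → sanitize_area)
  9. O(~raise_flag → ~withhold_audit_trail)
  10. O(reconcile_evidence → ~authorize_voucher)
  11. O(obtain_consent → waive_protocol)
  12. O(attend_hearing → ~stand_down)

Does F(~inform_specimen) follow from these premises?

Premise 4 is O(~sanitize_area → inform_specimen), but O(~sanitize_area) is not derivable from the premises, so it does not yield O(inform_specimen).
No other premise forces O(inform_specimen). An ideal world satisfying every premise can still have ~inform_specimen true, so F(~inform_specimen) is not derivable.

No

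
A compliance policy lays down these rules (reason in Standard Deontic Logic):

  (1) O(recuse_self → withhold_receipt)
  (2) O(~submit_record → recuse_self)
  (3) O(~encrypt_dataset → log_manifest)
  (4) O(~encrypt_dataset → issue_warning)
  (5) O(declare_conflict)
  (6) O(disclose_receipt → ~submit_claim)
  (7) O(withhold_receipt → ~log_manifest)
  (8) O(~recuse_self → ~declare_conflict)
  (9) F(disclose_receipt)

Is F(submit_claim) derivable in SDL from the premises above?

No

Premise 6 is O(disclose_receipt → ~submit_claim), but O(disclose_receipt) is not derivable from the premises, so it does not yield O(~submit_claim).
No other premise forces O(~submit_claim). An ideal world satisfying every premise can still have submit_claim true, so F(submit_claim) is not derivable.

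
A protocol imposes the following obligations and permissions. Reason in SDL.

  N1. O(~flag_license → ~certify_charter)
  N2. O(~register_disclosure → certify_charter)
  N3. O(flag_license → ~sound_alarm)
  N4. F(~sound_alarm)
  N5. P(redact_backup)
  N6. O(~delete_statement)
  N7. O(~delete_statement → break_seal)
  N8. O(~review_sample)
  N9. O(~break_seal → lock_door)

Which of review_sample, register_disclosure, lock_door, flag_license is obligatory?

register_disclosure

Premise 4, F(~sound_alarm), is equivalent to O(sound_alarm).
Premise 3, O(flag_license → ~sound_alarm), contraposes to O(sound_alarm → ~flag_license); with O(sound_alarm) we get O(~flag_license).
Premise 1 is O(~flag_license → ~certify_charter); since O(~flag_license), deontic closure gives O(~certify_charter).
Premise 2, O(~register_disclosure → certify_charter), contraposes to O(~certify_charter → register_disclosure); with O(~certify_charter) we get O(register_disclosure).
So O(register_disclosure) holds — register_disclosure is obligatory. None of the other listed options is made obligatory by any chain of premises.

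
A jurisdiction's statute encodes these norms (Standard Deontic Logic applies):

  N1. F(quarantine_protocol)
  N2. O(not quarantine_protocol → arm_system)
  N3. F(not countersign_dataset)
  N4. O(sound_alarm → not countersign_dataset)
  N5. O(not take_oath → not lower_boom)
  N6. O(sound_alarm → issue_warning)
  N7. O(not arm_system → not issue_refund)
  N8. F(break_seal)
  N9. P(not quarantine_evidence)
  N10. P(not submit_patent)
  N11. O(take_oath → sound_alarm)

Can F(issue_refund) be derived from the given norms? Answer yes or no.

No

Premise 7 is O(not arm_system → not issue_refund), but O(not arm_system) is not derivable from the premises, so it does not yield O(not issue_refund).
No other premise forces O(not issue_refund). An ideal world satisfying every premise can still have issue_refund true, so F(issue_refund) is not derivable.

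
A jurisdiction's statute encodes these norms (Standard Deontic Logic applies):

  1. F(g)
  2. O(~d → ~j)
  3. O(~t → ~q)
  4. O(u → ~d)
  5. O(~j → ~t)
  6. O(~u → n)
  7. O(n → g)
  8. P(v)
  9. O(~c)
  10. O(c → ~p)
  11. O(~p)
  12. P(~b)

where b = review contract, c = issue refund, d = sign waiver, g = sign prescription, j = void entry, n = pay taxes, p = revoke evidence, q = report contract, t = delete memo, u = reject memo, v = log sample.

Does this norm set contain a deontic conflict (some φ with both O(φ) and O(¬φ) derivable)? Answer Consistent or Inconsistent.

Premise 10 is O(c → ~p); even if O(~p) held, inferring O(c) would be affirming the consequent — invalid.
So O(c) is not derivable, and the apparent clash with O(~c) does not arise.
A world satisfying every obligation exists (e.g. b=false, c=false, d=false, g=false, j=false, n=false, p=false, q=false, t=false, u=true, v=false); no atom is both obligatory and forbidden, so the set is consistent.

Consistent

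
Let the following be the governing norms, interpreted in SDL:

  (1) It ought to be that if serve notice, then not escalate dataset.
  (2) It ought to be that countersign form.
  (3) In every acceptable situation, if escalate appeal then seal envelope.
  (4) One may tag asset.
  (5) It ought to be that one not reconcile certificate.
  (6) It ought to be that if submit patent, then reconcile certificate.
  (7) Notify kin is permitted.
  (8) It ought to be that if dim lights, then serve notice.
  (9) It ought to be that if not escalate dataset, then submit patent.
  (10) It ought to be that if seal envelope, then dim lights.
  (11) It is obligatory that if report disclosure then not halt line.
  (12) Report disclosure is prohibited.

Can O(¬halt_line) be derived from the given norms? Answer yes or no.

No

Premise 11 is O(report_disclosure → ¬halt_line), but O(report_disclosure) is not derivable from the premises, so it does not yield O(¬halt_line).
No other premise forces O(¬halt_line). An ideal world satisfying every premise can still have ¬halt_line false, so O(¬halt_line) is not derivable.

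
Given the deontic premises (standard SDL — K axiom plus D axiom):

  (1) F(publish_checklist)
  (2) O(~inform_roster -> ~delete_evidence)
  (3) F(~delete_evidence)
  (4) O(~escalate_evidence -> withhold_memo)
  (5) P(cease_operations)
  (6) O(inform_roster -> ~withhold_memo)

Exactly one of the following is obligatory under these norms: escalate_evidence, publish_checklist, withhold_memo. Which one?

escalate_evidence

Premise 3, F(~delete_evidence), is equivalent to O(delete_evidence).
Premise 2, O(~inform_roster -> ~delete_evidence), contraposes to O(delete_evidence -> inform_roster); with O(delete_evidence) we get O(inform_roster).
Premise 6 is O(inform_roster -> ~withhold_memo); since O(inform_roster), deontic closure gives O(~withhold_memo).
The contrapositive of premise 4 (O(~escalate_evidence -> withhold_memo)) is O(~withhold_memo -> escalate_evidence), and O(~withhold_memo) is already established, so O(escalate_evidence).
So O(escalate_evidence) holds — escalate_evidence is obligatory. None of the other listed options is made obligatory by any chain of premises.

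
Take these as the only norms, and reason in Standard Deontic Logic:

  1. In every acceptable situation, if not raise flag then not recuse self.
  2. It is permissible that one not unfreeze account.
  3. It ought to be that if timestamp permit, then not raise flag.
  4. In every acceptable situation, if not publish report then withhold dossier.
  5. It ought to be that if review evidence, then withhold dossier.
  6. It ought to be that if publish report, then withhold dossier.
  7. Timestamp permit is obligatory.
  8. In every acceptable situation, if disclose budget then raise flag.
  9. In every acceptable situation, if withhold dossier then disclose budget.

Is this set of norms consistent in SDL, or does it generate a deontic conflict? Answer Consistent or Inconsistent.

Inconsistent

Premises 4 and 6 cover both cases: O(¬publish_report → withhold_dossier) and O(publish_report → withhold_dossier). Since ¬publish_report ∨ publish_report is a tautology, O(withhold_dossier) follows.
With premise 9, O(withhold_dossier → disclose_budget), the K-axiom yields O(disclose_budget).
Applying K to premise 8 (O(disclose_budget → raise_flag)) and O(disclose_budget) yields O(raise_flag).
Premise 3, O(timestamp_permit → ¬raise_flag), contraposes to O(raise_flag → ¬timestamp_permit); with O(raise_flag) we get O(¬timestamp_permit).
However, premise 7 gives O(timestamp_permit).
We now have both O(¬timestamp_permit) and O(timestamp_permit) — timestamp_permit is simultaneously obligatory and forbidden, violating the D-axiom.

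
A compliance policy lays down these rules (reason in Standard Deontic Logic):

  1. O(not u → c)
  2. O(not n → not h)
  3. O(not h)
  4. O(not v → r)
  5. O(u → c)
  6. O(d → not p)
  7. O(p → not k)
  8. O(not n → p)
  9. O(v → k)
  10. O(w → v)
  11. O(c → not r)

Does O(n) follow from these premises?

By case analysis on not u: premise 1 gives O(not u → c) and premise 5 gives O(u → c), so O(c) either way.
From O(c) and premise 11, O(c → not r), we obtain O(not r).
Premise 4 is O(not v → r); contrapositively O(not r → v). Since O(not r) holds, K gives O(v).
From O(v) and premise 9, O(v → k), we obtain O(k).
Premise 7 is O(p → not k); contrapositively O(k → not p). Since O(k) holds, K gives O(not p).
Premise 8, O(not n → p), contraposes to O(not p → n); with O(not p) we get O(n).
Premises 2, 3, 6, 10 do not contribute to this derivation.
So O(n) follows.

Yes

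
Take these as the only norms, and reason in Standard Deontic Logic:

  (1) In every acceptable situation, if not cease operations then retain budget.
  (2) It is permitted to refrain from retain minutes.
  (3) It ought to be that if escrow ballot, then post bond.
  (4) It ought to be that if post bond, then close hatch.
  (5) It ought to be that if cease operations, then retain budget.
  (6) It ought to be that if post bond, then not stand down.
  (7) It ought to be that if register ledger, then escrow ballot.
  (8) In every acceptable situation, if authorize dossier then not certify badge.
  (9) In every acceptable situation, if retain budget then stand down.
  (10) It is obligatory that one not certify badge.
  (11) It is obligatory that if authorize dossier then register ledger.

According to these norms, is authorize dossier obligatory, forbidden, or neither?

Forbidden

By case analysis on cease_operations: premise 5 gives O(cease_operations → retain_budget) and premise 1 gives O(¬cease_operations → retain_budget), so O(retain_budget) either way.
Premise 9 is O(retain_budget → stand_down); since O(retain_budget), deontic closure gives O(stand_down).
Premise 6 is O(post_bond → ¬stand_down); contrapositively O(stand_down → ¬post_bond). Since O(stand_down) holds, K gives O(¬post_bond).
Premise 3, O(escrow_ballot → post_bond), contraposes to O(¬post_bond → ¬escrow_ballot); with O(¬post_bond) we get O(¬escrow_ballot).
Premise 7, O(register_ledger → escrow_ballot), contraposes to O(¬escrow_ballot → ¬register_ledger); with O(¬escrow_ballot) we get O(¬register_ledger).
Premise 11, O(authorize_dossier → register_ledger), contraposes to O(¬register_ledger → ¬authorize_dossier); with O(¬register_ledger) we get O(¬authorize_dossier).
Premises 2, 4, 8, 10 do not contribute to this derivation.
Thus O(¬authorize_dossier), which is F(authorize_dossier): authorize_dossier is forbidden.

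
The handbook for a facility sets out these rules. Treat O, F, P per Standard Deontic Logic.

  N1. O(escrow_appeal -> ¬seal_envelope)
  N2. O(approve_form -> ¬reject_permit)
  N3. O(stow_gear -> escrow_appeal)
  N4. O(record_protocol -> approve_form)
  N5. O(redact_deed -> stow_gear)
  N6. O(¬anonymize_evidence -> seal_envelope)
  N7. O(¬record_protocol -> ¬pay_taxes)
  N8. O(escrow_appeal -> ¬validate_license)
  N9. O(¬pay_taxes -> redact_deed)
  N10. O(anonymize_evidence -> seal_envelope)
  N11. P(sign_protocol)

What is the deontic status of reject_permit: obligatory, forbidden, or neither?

Forbidden

Premises 10 and 6 cover both cases: O(anonymize_evidence -> seal_envelope) and O(¬anonymize_evidence -> seal_envelope). Since anonymize_evidence ∨ ¬anonymize_evidence is a tautology, O(seal_envelope) follows.
The contrapositive of premise 1 (O(escrow_appeal -> ¬seal_envelope)) is O(seal_envelope -> ¬escrow_appeal), and O(seal_envelope) is already established, so O(¬escrow_appeal).
Premise 3, O(stow_gear -> escrow_appeal), contraposes to O(¬escrow_appeal -> ¬stow_gear); with O(¬escrow_appeal) we get O(¬stow_gear).
The contrapositive of premise 5 (O(redact_deed -> stow_gear)) is O(¬stow_gear -> ¬redact_deed), and O(¬stow_gear) is already established, so O(¬redact_deed).
The contrapositive of premise 9 (O(¬pay_taxes -> redact_deed)) is O(¬redact_deed -> pay_taxes), and O(¬redact_deed) is already established, so O(pay_taxes).
The contrapositive of premise 7 (O(¬record_protocol -> ¬pay_taxes)) is O(pay_taxes -> record_protocol), and O(pay_taxes) is already established, so O(record_protocol).
Premise 4 is O(record_protocol -> approve_form); since O(record_protocol), deontic closure gives O(approve_form).
Applying K to premise 2 (O(approve_form -> ¬reject_permit)) and O(approve_form) yields O(¬reject_permit).
Premises 8, 11 do not contribute to this derivation.
Thus O(¬reject_permit), which is F(reject_permit): reject_permit is forbidden.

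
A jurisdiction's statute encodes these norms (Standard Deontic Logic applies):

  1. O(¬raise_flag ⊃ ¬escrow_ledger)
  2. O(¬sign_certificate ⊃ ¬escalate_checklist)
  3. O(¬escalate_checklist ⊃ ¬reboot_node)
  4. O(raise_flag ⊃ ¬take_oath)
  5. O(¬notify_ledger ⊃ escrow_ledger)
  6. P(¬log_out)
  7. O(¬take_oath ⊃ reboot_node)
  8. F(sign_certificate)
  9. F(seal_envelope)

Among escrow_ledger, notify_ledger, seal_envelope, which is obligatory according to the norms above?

F(sign_certificate) at premise 8 means O(¬sign_certificate).
With premise 2, O(¬sign_certificate ⊃ ¬escalate_checklist), the K-axiom yields O(¬escalate_checklist).
From O(¬escalate_checklist) and premise 3, O(¬escalate_checklist ⊃ ¬reboot_node), we obtain O(¬reboot_node).
Premise 7, O(¬take_oath ⊃ reboot_node), contraposes to O(¬reboot_node ⊃ take_oath); with O(¬reboot_node) we get O(take_oath).
Premise 4 is O(raise_flag ⊃ ¬take_oath); contrapositively O(take_oath ⊃ ¬raise_flag). Since O(take_oath) holds, K gives O(¬raise_flag).
Applying K to premise 1 (O(¬raise_flag ⊃ ¬escrow_ledger)) and O(¬raise_flag) yields O(¬escrow_ledger).
Premise 5, O(¬notify_ledger ⊃ escrow_ledger), contraposes to O(¬escrow_ledger ⊃ notify_ledger); with O(¬escrow_ledger) we get O(notify_ledger).
So O(notify_ledger) holds — notify_ledger is obligatory. None of the other listed options is made obligatory by any chain of premises.

notify_ledger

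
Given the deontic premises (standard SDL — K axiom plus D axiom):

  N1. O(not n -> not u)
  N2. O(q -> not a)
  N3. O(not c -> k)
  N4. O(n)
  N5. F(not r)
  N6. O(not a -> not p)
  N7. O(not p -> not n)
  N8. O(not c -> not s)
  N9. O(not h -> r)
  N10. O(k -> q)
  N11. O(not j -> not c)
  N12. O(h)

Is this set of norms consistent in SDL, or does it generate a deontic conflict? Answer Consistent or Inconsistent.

Consistent

Premise 9 is O(not h -> r); even if O(r) held, inferring O(not h) would be affirming the consequent — invalid.
So O(not h) is not derivable, and the apparent clash with O(h) does not arise.
A world satisfying every obligation exists (e.g. a=true, c=true, h=true, j=true, k=false, n=true, p=true, q=false, r=true, s=false, u=false); no atom is both obligatory and forbidden, so the set is consistent.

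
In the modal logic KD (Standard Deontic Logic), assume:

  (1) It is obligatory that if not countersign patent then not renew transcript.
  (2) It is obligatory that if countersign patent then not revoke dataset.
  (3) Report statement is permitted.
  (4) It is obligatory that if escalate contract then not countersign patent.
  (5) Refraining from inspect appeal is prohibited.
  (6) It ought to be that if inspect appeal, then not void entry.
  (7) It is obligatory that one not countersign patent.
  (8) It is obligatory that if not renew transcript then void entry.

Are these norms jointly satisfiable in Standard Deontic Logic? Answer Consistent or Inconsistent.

Premise 7 gives O(¬countersign_patent).
From O(¬countersign_patent) and premise 1, O(¬countersign_patent → ¬renew_transcript), we obtain O(¬renew_transcript).
Applying K to premise 8 (O(¬renew_transcript → void_entry)) and O(¬renew_transcript) yields O(void_entry).
Premise 6, O(inspect_appeal → ¬void_entry), contraposes to O(void_entry → ¬inspect_appeal); with O(void_entry) we get O(¬inspect_appeal).
Yet premise 5 is F(¬inspect_appeal), i.e. O(inspect_appeal).
We now have both O(¬inspect_appeal) and O(inspect_appeal) — inspect_appeal is simultaneously obligatory and forbidden, violating the D-axiom.

Inconsistent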